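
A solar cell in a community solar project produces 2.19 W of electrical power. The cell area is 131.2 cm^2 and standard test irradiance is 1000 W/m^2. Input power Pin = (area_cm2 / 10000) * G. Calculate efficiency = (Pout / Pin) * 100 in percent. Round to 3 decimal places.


First compute the input power:
  Pin = area_cm2 / 10000 * G = 131.2 / 10000 * 1000 = 13.12 W
Then compute efficiency:
  Efficiency = (Pout / Pin) * 100 = (2.19 / 13.12) * 100
  Efficiency = 16.692%

16.692


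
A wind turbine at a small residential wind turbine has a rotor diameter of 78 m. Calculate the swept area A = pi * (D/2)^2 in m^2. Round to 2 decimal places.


Compute the rotor radius:
  r = D / 2 = 78 / 2 = 39.0 m
Calculate swept area:
  A = pi * r^2 = pi * 39.0^2
  A = 4778.36 m^2

4778.36


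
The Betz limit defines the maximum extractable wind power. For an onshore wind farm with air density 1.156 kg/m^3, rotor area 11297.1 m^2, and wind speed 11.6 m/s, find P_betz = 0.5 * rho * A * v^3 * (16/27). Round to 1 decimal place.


The Betz coefficient Cp_max = 16/27 = 0.5926
v^3 = 11.6^3 = 1560.896
P_betz = 0.5 * rho * A * v^3 * Cp_max
P_betz = 0.5 * 1.156 * 11297.1 * 1560.896 * 0.5926
P_betz = 6039833.9 W

6039833.9


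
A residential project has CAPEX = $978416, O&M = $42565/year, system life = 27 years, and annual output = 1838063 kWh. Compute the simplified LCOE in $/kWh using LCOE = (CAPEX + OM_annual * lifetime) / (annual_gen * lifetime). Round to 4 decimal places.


Total cost = CAPEX + OM * lifetime = 978416 + 42565 * 27 = 978416 + 1149255 = 2127671
Total generation = annual * lifetime = 1838063 * 27 = 49627701 kWh
LCOE = 2127671 / 49627701
LCOE = 0.0429 $/kWh

0.0429


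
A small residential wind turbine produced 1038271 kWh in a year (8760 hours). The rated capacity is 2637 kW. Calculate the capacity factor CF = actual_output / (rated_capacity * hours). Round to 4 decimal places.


Capacity factor = actual output / maximum possible output
Maximum possible = rated * hours = 2637 * 8760 = 23100120 kWh
CF = 1038271 / 23100120
CF = 0.0449

0.0449


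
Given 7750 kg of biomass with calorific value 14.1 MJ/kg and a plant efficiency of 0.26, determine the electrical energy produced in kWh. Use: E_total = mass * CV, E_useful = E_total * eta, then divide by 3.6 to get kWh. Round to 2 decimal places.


Total energy = mass * CV = 7750 * 14.1 = 109275.0 MJ
Useful energy = total * eta = 109275.0 * 0.26 = 28411.5 MJ
Convert to kWh: 28411.5 / 3.6
Useful energy = 7892.08 kWh

7892.08


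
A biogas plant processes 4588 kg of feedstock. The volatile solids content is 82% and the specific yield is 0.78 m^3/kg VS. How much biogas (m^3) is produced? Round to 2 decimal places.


Compute volatile solids:
  VS = mass * VS_fraction = 4588 * 0.82 = 3762.16 kg
Calculate biogas volume:
  Biogas = VS * specific_yield = 3762.16 * 0.78
  Biogas = 2934.48 m^3

2934.48


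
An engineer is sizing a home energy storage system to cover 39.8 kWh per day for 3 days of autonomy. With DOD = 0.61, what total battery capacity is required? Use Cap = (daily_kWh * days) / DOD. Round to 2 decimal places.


Total energy needed = daily * days = 39.8 * 3 = 119.4 kWh
Account for depth of discharge:
  Cap = total_energy / DOD = 119.4 / 0.61
  Cap = 195.74 kWh

195.74


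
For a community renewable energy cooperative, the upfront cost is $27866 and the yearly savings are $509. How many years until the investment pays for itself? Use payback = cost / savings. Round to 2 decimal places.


Simple payback period = initial cost / annual savings
Payback = 27866 / 509
Payback = 54.75 years

54.75


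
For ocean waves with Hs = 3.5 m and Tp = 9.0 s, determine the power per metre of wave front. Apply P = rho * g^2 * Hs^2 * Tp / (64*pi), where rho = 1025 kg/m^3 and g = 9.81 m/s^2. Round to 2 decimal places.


Apply wave power formula:
  g^2 = 9.81^2 = 96.2361
  Hs^2 = 3.5^2 = 12.25
  Numerator = rho * g^2 * Hs^2 * Tp = 1025 * 96.2361 * 12.25 * 9.0 = 10875280.78
  Denominator = 64 * pi = 201.0619
  P = 10875280.78 / 201.0619 = 54089.21 W/m

54089.21


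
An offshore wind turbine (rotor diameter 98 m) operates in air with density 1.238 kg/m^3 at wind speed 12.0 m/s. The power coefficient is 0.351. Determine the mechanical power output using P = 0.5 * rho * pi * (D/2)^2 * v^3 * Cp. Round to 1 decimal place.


Step 1 -- Compute swept area:
  A = pi * (D/2)^2 = pi * (98/2)^2 = 7542.96 m^2
Step 2 -- Apply wind power equation:
  P = 0.5 * rho * A * v^3 * Cp
  v^3 = 12.0^3 = 1728.0
  P = 0.5 * 1.238 * 7542.96 * 1728.0 * 0.351
  P = 2831936.7 W

2831936.7


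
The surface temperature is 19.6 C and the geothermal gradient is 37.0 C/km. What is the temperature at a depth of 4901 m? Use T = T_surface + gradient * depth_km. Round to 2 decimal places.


Convert depth to km: 4901 / 1000 = 4.901 km
Temperature increase = gradient * depth_km = 37.0 * 4.901 = 181.34 C
Temperature at depth = T_surface + delta_T = 19.6 + 181.34
T = 200.94 C

200.94


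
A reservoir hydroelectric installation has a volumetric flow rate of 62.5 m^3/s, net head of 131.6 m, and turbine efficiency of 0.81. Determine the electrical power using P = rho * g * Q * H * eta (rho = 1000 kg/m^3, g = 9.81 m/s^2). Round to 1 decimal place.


Apply the hydropower formula P = rho * g * Q * H * eta
rho * g = 1000 * 9.81 = 9810.0
P = 9810.0 * 62.5 * 131.6 * 0.81
P = 65356672.5 W

65356672.5


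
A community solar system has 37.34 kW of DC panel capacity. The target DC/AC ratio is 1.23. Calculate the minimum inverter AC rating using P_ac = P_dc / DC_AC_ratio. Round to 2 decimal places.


The inverter AC capacity is determined by the DC/AC ratio.
Given: P_dc = 37.34 kW, DC/AC ratio = 1.23
P_ac = P_dc / ratio = 37.34 / 1.23
P_ac = 30.36 kW

30.36


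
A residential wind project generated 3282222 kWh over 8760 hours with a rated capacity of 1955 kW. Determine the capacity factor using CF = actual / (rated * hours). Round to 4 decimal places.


Capacity factor = actual output / maximum possible output
Maximum possible = rated * hours = 1955 * 8760 = 17125800 kWh
CF = 3282222 / 17125800
CF = 0.1917

0.1917


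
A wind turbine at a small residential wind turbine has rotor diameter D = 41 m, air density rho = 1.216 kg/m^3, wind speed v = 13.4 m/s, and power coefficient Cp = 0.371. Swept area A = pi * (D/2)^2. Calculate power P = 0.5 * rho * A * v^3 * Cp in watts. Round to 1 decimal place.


Step 1 -- Compute swept area:
  A = pi * (D/2)^2 = pi * (41/2)^2 = 1320.25 m^2
Step 2 -- Apply wind power equation:
  P = 0.5 * rho * A * v^3 * Cp
  v^3 = 13.4^3 = 2406.104
  P = 0.5 * 1.216 * 1320.25 * 2406.104 * 0.371
  P = 716554.9 W

716554.9


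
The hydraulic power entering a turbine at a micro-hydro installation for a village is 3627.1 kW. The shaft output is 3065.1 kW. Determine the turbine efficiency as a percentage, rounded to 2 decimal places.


Turbine efficiency = (output power / input power) * 100
eta = (3065.1 / 3627.1) * 100
eta = 84.51%

84.51


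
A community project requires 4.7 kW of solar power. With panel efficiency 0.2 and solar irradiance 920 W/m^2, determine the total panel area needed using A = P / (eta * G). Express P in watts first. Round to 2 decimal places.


Convert target power to watts: P = 4.7 * 1000 = 4700.0 W
Compute denominator: eta * G = 0.2 * 920 = 184.0
Required area A = P / (eta * G) = 4700.0 / 184.0
A = 25.54 m^2

25.54


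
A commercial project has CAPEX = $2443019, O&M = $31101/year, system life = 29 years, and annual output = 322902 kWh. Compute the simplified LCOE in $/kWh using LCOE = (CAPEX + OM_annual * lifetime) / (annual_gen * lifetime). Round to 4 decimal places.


Total cost = CAPEX + OM * lifetime = 2443019 + 31101 * 29 = 2443019 + 901929 = 3344948
Total generation = annual * lifetime = 322902 * 29 = 9364158 kWh
LCOE = 3344948 / 9364158
LCOE = 0.3572 $/kWh

0.3572


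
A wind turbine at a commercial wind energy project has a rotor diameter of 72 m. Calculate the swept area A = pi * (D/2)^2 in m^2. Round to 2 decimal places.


Compute the rotor radius:
  r = D / 2 = 72 / 2 = 36.0 m
Calculate swept area:
  A = pi * r^2 = pi * 36.0^2
  A = 4071.50 m^2

4071.50


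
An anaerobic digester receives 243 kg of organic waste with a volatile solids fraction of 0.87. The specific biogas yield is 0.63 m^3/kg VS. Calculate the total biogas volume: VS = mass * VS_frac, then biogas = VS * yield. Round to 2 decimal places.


Compute volatile solids:
  VS = mass * VS_fraction = 243 * 0.87 = 211.41 kg
Calculate biogas volume:
  Biogas = VS * specific_yield = 211.41 * 0.63
  Biogas = 133.19 m^3

133.19


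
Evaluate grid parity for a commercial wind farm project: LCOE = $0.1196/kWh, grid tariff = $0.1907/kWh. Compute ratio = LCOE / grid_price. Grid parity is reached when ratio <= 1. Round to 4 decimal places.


Compare LCOE to grid price:
  LCOE = $0.1196/kWh, Grid price = $0.1907/kWh
  Ratio = LCOE / grid_price = 0.1196 / 0.1907 = 0.6272
  Grid parity achieved (ratio <= 1)? yes

0.6272


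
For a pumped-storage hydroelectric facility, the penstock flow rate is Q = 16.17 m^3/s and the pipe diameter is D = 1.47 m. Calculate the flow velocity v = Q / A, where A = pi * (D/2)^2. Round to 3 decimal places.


Compute pipe cross-sectional area:
  A = pi * (D/2)^2 = pi * (1.47/2)^2 = 1.6972 m^2
Calculate velocity:
  v = Q / A = 16.17 / 1.6972
  v = 9.528 m/s

9.528


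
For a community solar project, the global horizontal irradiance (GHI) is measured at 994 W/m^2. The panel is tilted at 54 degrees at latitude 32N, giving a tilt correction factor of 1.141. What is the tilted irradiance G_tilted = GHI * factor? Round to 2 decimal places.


Identify the given values:
  GHI = 994 W/m^2, tilt correction factor = 1.141
Apply the formula G_tilted = GHI * factor:
  G_tilted = 994 * 1.141
  G_tilted = 1134.15 W/m^2

1134.15


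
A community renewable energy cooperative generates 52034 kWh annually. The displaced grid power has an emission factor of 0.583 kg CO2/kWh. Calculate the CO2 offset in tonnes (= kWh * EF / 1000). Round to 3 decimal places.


CO2 offset in kg = generation * emission_factor
CO2 offset = 52034 * 0.583 = 30335.82 kg
Convert to tonnes:
  CO2 offset = 30335.82 / 1000 = 30.336 tonnes

30.336


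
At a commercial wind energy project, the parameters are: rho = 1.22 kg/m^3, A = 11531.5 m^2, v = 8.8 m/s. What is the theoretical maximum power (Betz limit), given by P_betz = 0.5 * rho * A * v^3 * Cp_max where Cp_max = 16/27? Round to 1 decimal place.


The Betz coefficient Cp_max = 16/27 = 0.5926
v^3 = 8.8^3 = 681.472
P_betz = 0.5 * rho * A * v^3 * Cp_max
P_betz = 0.5 * 1.22 * 11531.5 * 681.472 * 0.5926
P_betz = 2840664.0 W

2840664.0


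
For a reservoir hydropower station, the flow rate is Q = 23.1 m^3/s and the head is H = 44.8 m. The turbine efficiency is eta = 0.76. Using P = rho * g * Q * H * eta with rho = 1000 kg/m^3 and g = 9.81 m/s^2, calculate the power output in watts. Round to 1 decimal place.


Apply the hydropower formula P = rho * g * Q * H * eta
rho * g = 1000 * 9.81 = 9810.0
P = 9810.0 * 23.1 * 44.8 * 0.76
P = 7715651.3 W

7715651.3


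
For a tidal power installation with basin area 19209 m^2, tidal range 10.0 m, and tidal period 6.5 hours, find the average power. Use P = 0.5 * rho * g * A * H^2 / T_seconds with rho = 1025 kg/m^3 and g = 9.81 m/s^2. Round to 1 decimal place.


Convert period to seconds: T = 6.5 * 3600 = 23400.0 s
H^2 = 10.0^2 = 100.0
P = 0.5 * rho * g * A * H^2 / T
P = 0.5 * 1025 * 9.81 * 19209 * 100.0 / 23400.0
P = 412716.4 W

412716.4


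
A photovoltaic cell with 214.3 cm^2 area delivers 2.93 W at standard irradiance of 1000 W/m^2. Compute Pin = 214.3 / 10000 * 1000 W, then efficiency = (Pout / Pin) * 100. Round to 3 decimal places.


First compute the input power:
  Pin = area_cm2 / 10000 * G = 214.3 / 10000 * 1000 = 21.43 W
Then compute efficiency:
  Efficiency = (Pout / Pin) * 100 = (2.93 / 21.43) * 100
  Efficiency = 13.672%

13.672


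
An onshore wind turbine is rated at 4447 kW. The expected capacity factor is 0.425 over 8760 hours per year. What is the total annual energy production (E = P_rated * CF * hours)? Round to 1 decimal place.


Annual energy = rated_kW * capacity_factor * hours_per_year
Given: P_rated = 4447 kW, CF = 0.425, hours = 8760
E = 4447 * 0.425 * 8760
E = 16556181.0 kWh

16556181.0


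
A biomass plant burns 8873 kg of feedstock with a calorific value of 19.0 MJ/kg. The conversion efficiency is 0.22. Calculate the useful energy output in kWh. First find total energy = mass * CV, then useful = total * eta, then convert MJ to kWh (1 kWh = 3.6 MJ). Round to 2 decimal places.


Total energy = mass * CV = 8873 * 19.0 = 168587.0 MJ
Useful energy = total * eta = 168587.0 * 0.22 = 37089.14 MJ
Convert to kWh: 37089.14 / 3.6
Useful energy = 10302.54 kWh

10302.54


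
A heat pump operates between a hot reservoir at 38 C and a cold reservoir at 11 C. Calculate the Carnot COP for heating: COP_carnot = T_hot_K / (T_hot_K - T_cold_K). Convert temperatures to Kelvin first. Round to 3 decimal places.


Convert to Kelvin:
  T_hot = 38 + 273.15 = 311.15 K
  T_cold = 11 + 273.15 = 284.15 K
Apply Carnot COP formula:
  COP = T_hot_K / (T_hot_K - T_cold_K) = 311.15 / 27.0
  COP = 11.524

11.524


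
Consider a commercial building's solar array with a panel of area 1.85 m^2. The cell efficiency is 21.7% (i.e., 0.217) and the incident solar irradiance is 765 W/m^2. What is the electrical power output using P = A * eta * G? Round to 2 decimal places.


Use the solar power formula P = A * eta * G.
Given: A = 1.85 m^2, eta = 0.217, G = 765 W/m^2
P = 1.85 * 0.217 * 765
P = 307.11 W

307.11


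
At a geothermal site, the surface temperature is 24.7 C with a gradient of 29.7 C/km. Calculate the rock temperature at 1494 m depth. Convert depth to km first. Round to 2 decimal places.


Convert depth to km: 1494 / 1000 = 1.494 km
Temperature increase = gradient * depth_km = 29.7 * 1.494 = 44.37 C
Temperature at depth = T_surface + delta_T = 24.7 + 44.37
T = 69.07 C

69.07


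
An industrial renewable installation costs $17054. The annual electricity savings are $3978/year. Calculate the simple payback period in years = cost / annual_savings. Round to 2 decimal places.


Simple payback period = initial cost / annual savings
Payback = 17054 / 3978
Payback = 4.29 years

4.29


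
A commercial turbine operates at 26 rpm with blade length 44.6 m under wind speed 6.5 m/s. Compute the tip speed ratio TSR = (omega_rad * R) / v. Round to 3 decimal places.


Convert rotational speed to rad/s:
  omega = 26 * 2 * pi / 60 = 2.7227 rad/s
Compute tip speed:
  v_tip = omega * R = 2.7227 * 44.6 = 121.433 m/s
Tip speed ratio:
  TSR = v_tip / v_wind = 121.433 / 6.5 = 18.682

18.682


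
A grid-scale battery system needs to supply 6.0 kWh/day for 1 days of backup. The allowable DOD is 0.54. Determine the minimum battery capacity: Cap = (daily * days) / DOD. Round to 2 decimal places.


Total energy needed = daily * days = 6.0 * 1 = 6.0 kWh
Account for depth of discharge:
  Cap = total_energy / DOD = 6.0 / 0.54
  Cap = 11.11 kWh

11.11


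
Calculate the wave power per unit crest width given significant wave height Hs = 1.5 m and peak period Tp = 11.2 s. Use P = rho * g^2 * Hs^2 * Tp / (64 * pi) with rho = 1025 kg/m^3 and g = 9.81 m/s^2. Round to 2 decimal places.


Apply wave power formula:
  g^2 = 9.81^2 = 96.2361
  Hs^2 = 1.5^2 = 2.25
  Numerator = rho * g^2 * Hs^2 * Tp = 1025 * 96.2361 * 2.25 * 11.2 = 2485778.46
  Denominator = 64 * pi = 201.0619
  P = 2485778.46 / 201.0619 = 12363.25 W/m

12363.25


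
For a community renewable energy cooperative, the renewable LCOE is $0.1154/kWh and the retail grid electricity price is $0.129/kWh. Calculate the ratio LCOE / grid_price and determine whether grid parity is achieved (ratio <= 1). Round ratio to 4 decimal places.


Compare LCOE to grid price:
  LCOE = $0.1154/kWh, Grid price = $0.129/kWh
  Ratio = LCOE / grid_price = 0.1154 / 0.129 = 0.8946
  Grid parity achieved (ratio <= 1)? yes

0.8946


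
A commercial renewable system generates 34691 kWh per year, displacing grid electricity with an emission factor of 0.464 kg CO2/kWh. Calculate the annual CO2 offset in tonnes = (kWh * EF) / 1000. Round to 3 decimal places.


CO2 offset in kg = generation * emission_factor
CO2 offset = 34691 * 0.464 = 16096.62 kg
Convert to tonnes:
  CO2 offset = 16096.62 / 1000 = 16.097 tonnes

16.097


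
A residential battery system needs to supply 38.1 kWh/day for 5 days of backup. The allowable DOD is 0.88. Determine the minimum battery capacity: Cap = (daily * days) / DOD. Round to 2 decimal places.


Total energy needed = daily * days = 38.1 * 5 = 190.5 kWh
Account for depth of discharge:
  Cap = total_energy / DOD = 190.5 / 0.88
  Cap = 216.48 kWh

216.48


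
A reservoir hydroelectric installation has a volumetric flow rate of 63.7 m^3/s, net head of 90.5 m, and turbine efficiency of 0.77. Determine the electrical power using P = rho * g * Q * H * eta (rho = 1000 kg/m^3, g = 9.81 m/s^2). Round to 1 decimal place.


Apply the hydropower formula P = rho * g * Q * H * eta
rho * g = 1000 * 9.81 = 9810.0
P = 9810.0 * 63.7 * 90.5 * 0.77
P = 43545947.4 W

43545947.4


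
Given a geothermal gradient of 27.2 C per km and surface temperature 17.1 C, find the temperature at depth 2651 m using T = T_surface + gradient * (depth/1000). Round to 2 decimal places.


Convert depth to km: 2651 / 1000 = 2.651 km
Temperature increase = gradient * depth_km = 27.2 * 2.651 = 72.11 C
Temperature at depth = T_surface + delta_T = 17.1 + 72.11
T = 89.21 C

89.21


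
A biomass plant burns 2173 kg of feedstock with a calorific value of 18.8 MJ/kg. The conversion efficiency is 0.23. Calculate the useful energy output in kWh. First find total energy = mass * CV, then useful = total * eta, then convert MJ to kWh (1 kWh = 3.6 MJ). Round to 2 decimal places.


Total energy = mass * CV = 2173 * 18.8 = 40852.4 MJ
Useful energy = total * eta = 40852.4 * 0.23 = 9396.05 MJ
Convert to kWh: 9396.05 / 3.6
Useful energy = 2610.01 kWh

2610.01


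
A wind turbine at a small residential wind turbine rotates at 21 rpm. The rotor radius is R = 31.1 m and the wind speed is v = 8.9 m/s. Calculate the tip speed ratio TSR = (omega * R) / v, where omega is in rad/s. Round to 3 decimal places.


Convert rotational speed to rad/s:
  omega = 21 * 2 * pi / 60 = 2.1991 rad/s
Compute tip speed:
  v_tip = omega * R = 2.1991 * 31.1 = 68.392 m/s
Tip speed ratio:
  TSR = v_tip / v_wind = 68.392 / 8.9 = 7.685

7.685


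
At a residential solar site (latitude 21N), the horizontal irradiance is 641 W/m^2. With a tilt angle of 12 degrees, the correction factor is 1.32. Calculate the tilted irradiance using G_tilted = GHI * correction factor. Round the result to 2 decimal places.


Identify the given values:
  GHI = 641 W/m^2, tilt correction factor = 1.32
Apply the formula G_tilted = GHI * factor:
  G_tilted = 641 * 1.32
  G_tilted = 846.12 W/m^2

846.12


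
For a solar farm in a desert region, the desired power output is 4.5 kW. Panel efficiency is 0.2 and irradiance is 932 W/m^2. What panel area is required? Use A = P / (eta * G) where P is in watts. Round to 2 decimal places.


Convert target power to watts: P = 4.5 * 1000 = 4500.0 W
Compute denominator: eta * G = 0.2 * 932 = 186.4
Required area A = P / (eta * G) = 4500.0 / 186.4
A = 24.14 m^2

24.14


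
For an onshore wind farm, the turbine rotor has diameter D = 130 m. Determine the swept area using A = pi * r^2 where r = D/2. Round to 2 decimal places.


Compute the rotor radius:
  r = D / 2 = 130 / 2 = 65.0 m
Calculate swept area:
  A = pi * r^2 = pi * 65.0^2
  A = 13273.23 m^2

13273.23


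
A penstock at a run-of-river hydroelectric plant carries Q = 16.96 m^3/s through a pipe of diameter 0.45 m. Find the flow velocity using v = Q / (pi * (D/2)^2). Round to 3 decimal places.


Compute pipe cross-sectional area:
  A = pi * (D/2)^2 = pi * (0.45/2)^2 = 0.159 m^2
Calculate velocity:
  v = Q / A = 16.96 / 0.159
  v = 106.638 m/s

106.638


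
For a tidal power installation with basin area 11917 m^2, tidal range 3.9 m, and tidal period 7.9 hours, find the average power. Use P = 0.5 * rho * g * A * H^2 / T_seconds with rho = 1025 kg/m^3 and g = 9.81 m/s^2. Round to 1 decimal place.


Convert period to seconds: T = 7.9 * 3600 = 28440.0 s
H^2 = 3.9^2 = 15.21
P = 0.5 * rho * g * A * H^2 / T
P = 0.5 * 1025 * 9.81 * 11917 * 15.21 / 28440.0
P = 32042.7 W

32042.7


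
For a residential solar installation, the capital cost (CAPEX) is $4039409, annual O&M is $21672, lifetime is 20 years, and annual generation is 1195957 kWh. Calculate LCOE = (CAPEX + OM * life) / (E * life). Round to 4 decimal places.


Total cost = CAPEX + OM * lifetime = 4039409 + 21672 * 20 = 4039409 + 433440 = 4472849
Total generation = annual * lifetime = 1195957 * 20 = 23919140 kWh
LCOE = 4472849 / 23919140
LCOE = 0.1870 $/kWh

0.1870


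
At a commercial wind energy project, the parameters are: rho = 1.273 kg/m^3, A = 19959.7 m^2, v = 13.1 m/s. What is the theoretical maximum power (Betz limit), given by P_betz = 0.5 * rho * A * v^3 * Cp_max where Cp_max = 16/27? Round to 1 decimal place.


The Betz coefficient Cp_max = 16/27 = 0.5926
v^3 = 13.1^3 = 2248.091
P_betz = 0.5 * rho * A * v^3 * Cp_max
P_betz = 0.5 * 1.273 * 19959.7 * 2248.091 * 0.5926
P_betz = 16924760.2 W

16924760.2


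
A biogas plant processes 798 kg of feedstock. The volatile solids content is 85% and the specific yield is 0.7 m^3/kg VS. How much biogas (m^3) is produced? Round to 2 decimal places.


Compute volatile solids:
  VS = mass * VS_fraction = 798 * 0.85 = 678.3 kg
Calculate biogas volume:
  Biogas = VS * specific_yield = 678.3 * 0.7
  Biogas = 474.81 m^3

474.81


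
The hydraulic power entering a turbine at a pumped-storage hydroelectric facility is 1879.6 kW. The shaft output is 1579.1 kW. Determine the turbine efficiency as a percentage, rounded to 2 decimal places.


Turbine efficiency = (output power / input power) * 100
eta = (1579.1 / 1879.6) * 100
eta = 84.01%

84.01


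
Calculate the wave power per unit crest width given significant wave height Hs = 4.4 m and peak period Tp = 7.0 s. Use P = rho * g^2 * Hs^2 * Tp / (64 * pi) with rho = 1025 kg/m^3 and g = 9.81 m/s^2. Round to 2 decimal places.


Apply wave power formula:
  g^2 = 9.81^2 = 96.2361
  Hs^2 = 4.4^2 = 19.36
  Numerator = rho * g^2 * Hs^2 * Tp = 1025 * 96.2361 * 19.36 * 7.0 = 13367964.18
  Denominator = 64 * pi = 201.0619
  P = 13367964.18 / 201.0619 = 66486.80 W/m

66486.80


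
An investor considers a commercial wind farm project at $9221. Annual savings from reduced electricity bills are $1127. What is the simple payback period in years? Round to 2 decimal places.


Simple payback period = initial cost / annual savings
Payback = 9221 / 1127
Payback = 8.18 years

8.18


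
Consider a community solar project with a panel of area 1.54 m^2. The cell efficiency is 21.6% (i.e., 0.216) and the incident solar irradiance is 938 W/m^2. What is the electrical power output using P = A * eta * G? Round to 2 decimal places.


Use the solar power formula P = A * eta * G.
Given: A = 1.54 m^2, eta = 0.216, G = 938 W/m^2
P = 1.54 * 0.216 * 938
P = 312.02 W

312.02


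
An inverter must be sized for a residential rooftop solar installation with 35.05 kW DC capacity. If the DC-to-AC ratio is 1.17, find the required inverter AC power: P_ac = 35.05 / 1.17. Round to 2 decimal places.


The inverter AC capacity is determined by the DC/AC ratio.
Given: P_dc = 35.05 kW, DC/AC ratio = 1.17
P_ac = P_dc / ratio = 35.05 / 1.17
P_ac = 29.96 kW

29.96


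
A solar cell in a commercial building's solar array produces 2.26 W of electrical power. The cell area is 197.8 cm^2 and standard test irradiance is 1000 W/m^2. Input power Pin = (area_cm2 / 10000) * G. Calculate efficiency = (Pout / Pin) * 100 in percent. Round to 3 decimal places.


First compute the input power:
  Pin = area_cm2 / 10000 * G = 197.8 / 10000 * 1000 = 19.78 W
Then compute efficiency:
  Efficiency = (Pout / Pin) * 100 = (2.26 / 19.78) * 100
  Efficiency = 11.426%

11.426


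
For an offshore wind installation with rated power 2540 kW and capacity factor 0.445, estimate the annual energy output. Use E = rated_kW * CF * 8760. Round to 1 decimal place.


Annual energy = rated_kW * capacity_factor * hours_per_year
Given: P_rated = 2540 kW, CF = 0.445, hours = 8760
E = 2540 * 0.445 * 8760
E = 9901428.0 kWh

9901428.0


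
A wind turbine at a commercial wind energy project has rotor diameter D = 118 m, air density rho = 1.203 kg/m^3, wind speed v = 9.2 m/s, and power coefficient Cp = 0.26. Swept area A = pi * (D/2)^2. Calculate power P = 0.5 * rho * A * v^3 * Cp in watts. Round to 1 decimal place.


Step 1 -- Compute swept area:
  A = pi * (D/2)^2 = pi * (118/2)^2 = 10935.88 m^2
Step 2 -- Apply wind power equation:
  P = 0.5 * rho * A * v^3 * Cp
  v^3 = 9.2^3 = 778.688
  P = 0.5 * 1.203 * 10935.88 * 778.688 * 0.26
  P = 1331761.2 W

1331761.2


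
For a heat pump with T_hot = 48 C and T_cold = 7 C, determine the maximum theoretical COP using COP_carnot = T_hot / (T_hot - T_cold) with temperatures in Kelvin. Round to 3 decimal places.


Convert to Kelvin:
  T_hot = 48 + 273.15 = 321.15 K
  T_cold = 7 + 273.15 = 280.15 K
Apply Carnot COP formula:
  COP = T_hot_K / (T_hot_K - T_cold_K) = 321.15 / 41.0
  COP = 7.833

7.833


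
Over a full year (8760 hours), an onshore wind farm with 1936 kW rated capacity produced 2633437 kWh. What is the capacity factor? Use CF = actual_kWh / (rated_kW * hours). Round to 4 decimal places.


Capacity factor = actual output / maximum possible output
Maximum possible = rated * hours = 1936 * 8760 = 16959360 kWh
CF = 2633437 / 16959360
CF = 0.1553

0.1553


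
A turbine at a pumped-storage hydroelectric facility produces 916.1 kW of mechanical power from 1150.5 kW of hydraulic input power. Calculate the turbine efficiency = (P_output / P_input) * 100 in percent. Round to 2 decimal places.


Turbine efficiency = (output power / input power) * 100
eta = (916.1 / 1150.5) * 100
eta = 79.63%

79.63


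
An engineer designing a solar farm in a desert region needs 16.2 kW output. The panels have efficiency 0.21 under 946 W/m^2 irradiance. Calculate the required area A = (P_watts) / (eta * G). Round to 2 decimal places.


Convert target power to watts: P = 16.2 * 1000 = 16200.0 W
Compute denominator: eta * G = 0.21 * 946 = 198.66
Required area A = P / (eta * G) = 16200.0 / 198.66
A = 81.55 m^2

81.55


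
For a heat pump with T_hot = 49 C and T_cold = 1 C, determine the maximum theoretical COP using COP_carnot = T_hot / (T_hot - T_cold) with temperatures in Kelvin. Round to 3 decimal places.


Convert to Kelvin:
  T_hot = 49 + 273.15 = 322.15 K
  T_cold = 1 + 273.15 = 274.15 K
Apply Carnot COP formula:
  COP = T_hot_K / (T_hot_K - T_cold_K) = 322.15 / 48.0
  COP = 6.711

6.711


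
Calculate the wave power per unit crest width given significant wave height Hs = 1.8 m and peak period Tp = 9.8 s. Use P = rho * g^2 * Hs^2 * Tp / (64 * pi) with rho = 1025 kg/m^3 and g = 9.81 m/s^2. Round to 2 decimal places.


Apply wave power formula:
  g^2 = 9.81^2 = 96.2361
  Hs^2 = 1.8^2 = 3.24
  Numerator = rho * g^2 * Hs^2 * Tp = 1025 * 96.2361 * 3.24 * 9.8 = 3132080.86
  Denominator = 64 * pi = 201.0619
  P = 3132080.86 / 201.0619 = 15577.69 W/m

15577.69


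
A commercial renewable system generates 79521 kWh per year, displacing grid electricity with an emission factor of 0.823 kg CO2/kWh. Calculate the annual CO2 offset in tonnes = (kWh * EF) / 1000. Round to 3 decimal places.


CO2 offset in kg = generation * emission_factor
CO2 offset = 79521 * 0.823 = 65445.78 kg
Convert to tonnes:
  CO2 offset = 65445.78 / 1000 = 65.446 tonnes

65.446


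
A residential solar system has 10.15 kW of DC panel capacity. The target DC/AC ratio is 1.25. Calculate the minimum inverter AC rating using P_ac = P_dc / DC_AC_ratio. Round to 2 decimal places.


The inverter AC capacity is determined by the DC/AC ratio.
Given: P_dc = 10.15 kW, DC/AC ratio = 1.25
P_ac = P_dc / ratio = 10.15 / 1.25
P_ac = 8.12 kW

8.12


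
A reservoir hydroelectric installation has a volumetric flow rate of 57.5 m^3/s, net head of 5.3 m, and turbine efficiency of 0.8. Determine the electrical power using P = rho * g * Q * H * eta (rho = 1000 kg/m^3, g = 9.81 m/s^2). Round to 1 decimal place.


Apply the hydropower formula P = rho * g * Q * H * eta
rho * g = 1000 * 9.81 = 9810.0
P = 9810.0 * 57.5 * 5.3 * 0.8
P = 2391678.0 W

2391678.0


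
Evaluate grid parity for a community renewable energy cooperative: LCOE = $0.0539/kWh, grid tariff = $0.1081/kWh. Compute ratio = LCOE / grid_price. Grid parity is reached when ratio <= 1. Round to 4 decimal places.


Compare LCOE to grid price:
  LCOE = $0.0539/kWh, Grid price = $0.1081/kWh
  Ratio = LCOE / grid_price = 0.0539 / 0.1081 = 0.4986
  Grid parity achieved (ratio <= 1)? yes

0.4986


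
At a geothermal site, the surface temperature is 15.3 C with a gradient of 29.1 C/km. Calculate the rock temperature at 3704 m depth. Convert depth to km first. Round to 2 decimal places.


Convert depth to km: 3704 / 1000 = 3.704 km
Temperature increase = gradient * depth_km = 29.1 * 3.704 = 107.79 C
Temperature at depth = T_surface + delta_T = 15.3 + 107.79
T = 123.09 C

123.09


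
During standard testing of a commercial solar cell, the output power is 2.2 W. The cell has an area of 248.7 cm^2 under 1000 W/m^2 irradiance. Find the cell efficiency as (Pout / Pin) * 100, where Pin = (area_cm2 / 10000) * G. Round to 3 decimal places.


First compute the input power:
  Pin = area_cm2 / 10000 * G = 248.7 / 10000 * 1000 = 24.87 W
Then compute efficiency:
  Efficiency = (Pout / Pin) * 100 = (2.2 / 24.87) * 100
  Efficiency = 8.846%

8.846


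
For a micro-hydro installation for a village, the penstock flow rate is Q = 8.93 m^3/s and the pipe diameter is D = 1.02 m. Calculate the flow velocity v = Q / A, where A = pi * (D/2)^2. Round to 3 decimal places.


Compute pipe cross-sectional area:
  A = pi * (D/2)^2 = pi * (1.02/2)^2 = 0.8171 m^2
Calculate velocity:
  v = Q / A = 8.93 / 0.8171
  v = 10.929 m/s

10.929


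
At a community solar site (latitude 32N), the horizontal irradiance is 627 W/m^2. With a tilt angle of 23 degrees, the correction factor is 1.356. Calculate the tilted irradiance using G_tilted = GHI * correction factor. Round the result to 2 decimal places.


Identify the given values:
  GHI = 627 W/m^2, tilt correction factor = 1.356
Apply the formula G_tilted = GHI * factor:
  G_tilted = 627 * 1.356
  G_tilted = 850.21 W/m^2

850.21


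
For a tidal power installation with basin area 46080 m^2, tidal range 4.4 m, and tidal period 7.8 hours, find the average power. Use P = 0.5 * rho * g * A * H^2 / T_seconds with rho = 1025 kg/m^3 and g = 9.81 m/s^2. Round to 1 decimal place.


Convert period to seconds: T = 7.8 * 3600 = 28080.0 s
H^2 = 4.4^2 = 19.36
P = 0.5 * rho * g * A * H^2 / T
P = 0.5 * 1025 * 9.81 * 46080 * 19.36 / 28080.0
P = 159728.9 W

159728.9


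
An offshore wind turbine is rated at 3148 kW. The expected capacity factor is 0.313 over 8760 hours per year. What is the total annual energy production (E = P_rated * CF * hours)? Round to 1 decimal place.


Annual energy = rated_kW * capacity_factor * hours_per_year
Given: P_rated = 3148 kW, CF = 0.313, hours = 8760
E = 3148 * 0.313 * 8760
E = 8631438.2 kWh

8631438.2


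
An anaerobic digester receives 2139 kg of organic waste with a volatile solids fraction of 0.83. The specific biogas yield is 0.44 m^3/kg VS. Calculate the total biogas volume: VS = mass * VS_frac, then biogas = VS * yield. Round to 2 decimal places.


Compute volatile solids:
  VS = mass * VS_fraction = 2139 * 0.83 = 1775.37 kg
Calculate biogas volume:
  Biogas = VS * specific_yield = 1775.37 * 0.44
  Biogas = 781.16 m^3

781.16


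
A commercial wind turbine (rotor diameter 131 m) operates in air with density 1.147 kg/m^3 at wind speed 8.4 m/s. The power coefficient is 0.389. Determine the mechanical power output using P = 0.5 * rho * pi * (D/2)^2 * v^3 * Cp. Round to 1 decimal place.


Step 1 -- Compute swept area:
  A = pi * (D/2)^2 = pi * (131/2)^2 = 13478.22 m^2
Step 2 -- Apply wind power equation:
  P = 0.5 * rho * A * v^3 * Cp
  v^3 = 8.4^3 = 592.704
  P = 0.5 * 1.147 * 13478.22 * 592.704 * 0.389
  P = 1782187.3 W

1782187.3


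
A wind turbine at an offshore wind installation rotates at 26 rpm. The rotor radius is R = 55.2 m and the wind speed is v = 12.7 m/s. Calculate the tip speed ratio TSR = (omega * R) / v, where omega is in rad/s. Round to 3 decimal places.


Convert rotational speed to rad/s:
  omega = 26 * 2 * pi / 60 = 2.7227 rad/s
Compute tip speed:
  v_tip = omega * R = 2.7227 * 55.2 = 150.294 m/s
Tip speed ratio:
  TSR = v_tip / v_wind = 150.294 / 12.7 = 11.834

11.834


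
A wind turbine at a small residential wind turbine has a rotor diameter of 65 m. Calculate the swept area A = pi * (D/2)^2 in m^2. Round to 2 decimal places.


Compute the rotor radius:
  r = D / 2 = 65 / 2 = 32.5 m
Calculate swept area:
  A = pi * r^2 = pi * 32.5^2
  A = 3318.31 m^2

3318.31


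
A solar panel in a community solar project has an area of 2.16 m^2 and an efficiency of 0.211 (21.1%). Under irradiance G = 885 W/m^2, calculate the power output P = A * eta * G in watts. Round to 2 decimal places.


Use the solar power formula P = A * eta * G.
Given: A = 2.16 m^2, eta = 0.211, G = 885 W/m^2
P = 2.16 * 0.211 * 885
P = 403.35 W

403.35


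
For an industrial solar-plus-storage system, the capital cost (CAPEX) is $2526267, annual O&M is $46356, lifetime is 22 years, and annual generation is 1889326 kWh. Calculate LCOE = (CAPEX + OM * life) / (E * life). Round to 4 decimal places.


Total cost = CAPEX + OM * lifetime = 2526267 + 46356 * 22 = 2526267 + 1019832 = 3546099
Total generation = annual * lifetime = 1889326 * 22 = 41565172 kWh
LCOE = 3546099 / 41565172
LCOE = 0.0853 $/kWh

0.0853


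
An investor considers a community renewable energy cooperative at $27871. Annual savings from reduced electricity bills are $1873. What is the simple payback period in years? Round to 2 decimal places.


Simple payback period = initial cost / annual savings
Payback = 27871 / 1873
Payback = 14.88 years

14.88


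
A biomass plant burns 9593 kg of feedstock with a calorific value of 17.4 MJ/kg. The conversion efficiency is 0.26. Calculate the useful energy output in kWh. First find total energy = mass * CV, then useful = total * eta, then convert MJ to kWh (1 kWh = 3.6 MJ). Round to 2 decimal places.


Total energy = mass * CV = 9593 * 17.4 = 166918.2 MJ
Useful energy = total * eta = 166918.2 * 0.26 = 43398.73 MJ
Convert to kWh: 43398.73 / 3.6
Useful energy = 12055.20 kWh

12055.20


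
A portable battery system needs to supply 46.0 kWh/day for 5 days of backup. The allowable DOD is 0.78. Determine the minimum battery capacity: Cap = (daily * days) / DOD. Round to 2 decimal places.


Total energy needed = daily * days = 46.0 * 5 = 230.0 kWh
Account for depth of discharge:
  Cap = total_energy / DOD = 230.0 / 0.78
  Cap = 294.87 kWh

294.87


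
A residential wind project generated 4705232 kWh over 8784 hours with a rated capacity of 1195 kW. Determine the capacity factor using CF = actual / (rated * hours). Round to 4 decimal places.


Capacity factor = actual output / maximum possible output
Maximum possible = rated * hours = 1195 * 8784 = 10496880 kWh
CF = 4705232 / 10496880
CF = 0.4483

0.4483


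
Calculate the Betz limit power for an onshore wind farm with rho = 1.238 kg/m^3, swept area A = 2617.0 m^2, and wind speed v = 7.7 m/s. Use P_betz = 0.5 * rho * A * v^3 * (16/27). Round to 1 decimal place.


The Betz coefficient Cp_max = 16/27 = 0.5926
v^3 = 7.7^3 = 456.533
P_betz = 0.5 * rho * A * v^3 * Cp_max
P_betz = 0.5 * 1.238 * 2617.0 * 456.533 * 0.5926
P_betz = 438250.8 W

438250.8


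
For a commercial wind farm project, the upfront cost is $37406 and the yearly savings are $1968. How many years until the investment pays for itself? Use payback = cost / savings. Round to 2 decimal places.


Simple payback period = initial cost / annual savings
Payback = 37406 / 1968
Payback = 19.01 years

19.01


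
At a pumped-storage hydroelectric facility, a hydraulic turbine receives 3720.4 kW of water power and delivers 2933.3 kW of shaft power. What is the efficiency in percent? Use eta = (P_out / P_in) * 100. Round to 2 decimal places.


Turbine efficiency = (output power / input power) * 100
eta = (2933.3 / 3720.4) * 100
eta = 78.84%

78.84


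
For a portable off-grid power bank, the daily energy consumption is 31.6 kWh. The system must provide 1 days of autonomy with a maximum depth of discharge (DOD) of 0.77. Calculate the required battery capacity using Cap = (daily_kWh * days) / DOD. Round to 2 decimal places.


Total energy needed = daily * days = 31.6 * 1 = 31.6 kWh
Account for depth of discharge:
  Cap = total_energy / DOD = 31.6 / 0.77
  Cap = 41.04 kWh

41.04


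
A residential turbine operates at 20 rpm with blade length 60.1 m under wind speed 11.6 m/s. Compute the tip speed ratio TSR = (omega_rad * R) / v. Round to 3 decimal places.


Convert rotational speed to rad/s:
  omega = 20 * 2 * pi / 60 = 2.0944 rad/s
Compute tip speed:
  v_tip = omega * R = 2.0944 * 60.1 = 125.873 m/s
Tip speed ratio:
  TSR = v_tip / v_wind = 125.873 / 11.6 = 10.851

10.851


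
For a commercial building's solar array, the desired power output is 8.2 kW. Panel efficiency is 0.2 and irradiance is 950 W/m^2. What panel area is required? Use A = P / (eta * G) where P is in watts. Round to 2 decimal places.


Convert target power to watts: P = 8.2 * 1000 = 8200.0 W
Compute denominator: eta * G = 0.2 * 950 = 190.0
Required area A = P / (eta * G) = 8200.0 / 190.0
A = 43.16 m^2

43.16


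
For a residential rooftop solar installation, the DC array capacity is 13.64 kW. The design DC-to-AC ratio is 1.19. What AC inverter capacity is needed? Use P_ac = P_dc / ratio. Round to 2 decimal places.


The inverter AC capacity is determined by the DC/AC ratio.
Given: P_dc = 13.64 kW, DC/AC ratio = 1.19
P_ac = P_dc / ratio = 13.64 / 1.19
P_ac = 11.46 kW

11.46


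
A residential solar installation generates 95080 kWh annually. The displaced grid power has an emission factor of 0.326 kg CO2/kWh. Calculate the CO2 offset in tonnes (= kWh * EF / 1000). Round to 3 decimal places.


CO2 offset in kg = generation * emission_factor
CO2 offset = 95080 * 0.326 = 30996.08 kg
Convert to tonnes:
  CO2 offset = 30996.08 / 1000 = 30.996 tonnes

30.996


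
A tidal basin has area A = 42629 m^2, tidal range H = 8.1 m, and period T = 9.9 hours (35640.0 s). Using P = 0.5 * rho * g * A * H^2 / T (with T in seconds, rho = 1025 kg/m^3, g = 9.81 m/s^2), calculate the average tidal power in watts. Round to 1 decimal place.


Convert period to seconds: T = 9.9 * 3600 = 35640.0 s
H^2 = 8.1^2 = 65.61
P = 0.5 * rho * g * A * H^2 / T
P = 0.5 * 1025 * 9.81 * 42629 * 65.61 / 35640.0
P = 394548.5 W

394548.5


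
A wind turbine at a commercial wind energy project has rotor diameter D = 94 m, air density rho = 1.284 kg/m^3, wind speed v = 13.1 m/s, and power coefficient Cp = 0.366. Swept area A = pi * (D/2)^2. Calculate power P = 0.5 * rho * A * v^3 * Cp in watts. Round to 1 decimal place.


Step 1 -- Compute swept area:
  A = pi * (D/2)^2 = pi * (94/2)^2 = 6939.78 m^2
Step 2 -- Apply wind power equation:
  P = 0.5 * rho * A * v^3 * Cp
  v^3 = 13.1^3 = 2248.091
  P = 0.5 * 1.284 * 6939.78 * 2248.091 * 0.366
  P = 3665857.6 W

3665857.6


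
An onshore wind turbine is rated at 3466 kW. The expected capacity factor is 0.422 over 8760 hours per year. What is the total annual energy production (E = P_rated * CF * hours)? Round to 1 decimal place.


Annual energy = rated_kW * capacity_factor * hours_per_year
Given: P_rated = 3466 kW, CF = 0.422, hours = 8760
E = 3466 * 0.422 * 8760
E = 12812831.5 kWh

12812831.5
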